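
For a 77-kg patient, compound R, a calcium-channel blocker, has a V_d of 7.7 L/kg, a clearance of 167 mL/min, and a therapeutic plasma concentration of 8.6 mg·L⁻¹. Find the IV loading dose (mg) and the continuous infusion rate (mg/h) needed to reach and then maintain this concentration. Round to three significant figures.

Vd(total) = 77 kg × 7.7 L/kg = 592.9 L
LD = Vd · C_target = 592.9 × 8.6 = 5099 mg
CL = 167 mL/min × 60/1000 = 10.02 L/h
Infusion rate = 10.02 L/h × 8.6 mg/L = 86.17 mg/h

(a) 5100 mg; (b) 86.2 mg/h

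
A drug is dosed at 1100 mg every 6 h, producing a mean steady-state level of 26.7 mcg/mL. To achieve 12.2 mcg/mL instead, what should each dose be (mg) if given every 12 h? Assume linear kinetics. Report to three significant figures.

1010 mg

With linear kinetics, Css is proportional to dose rate (D/τ) at fixed clearance.
D₂ = D₁ × (Css,target / Css,current) × (τ₂/τ₁) = 1100 × (12.2/26.7) × (12/6) = 1005 mg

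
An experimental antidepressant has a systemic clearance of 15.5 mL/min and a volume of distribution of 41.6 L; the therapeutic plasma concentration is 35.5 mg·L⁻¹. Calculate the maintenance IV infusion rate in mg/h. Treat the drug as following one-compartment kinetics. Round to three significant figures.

CL = 15.5 mL/min × 60/1000 = 0.9300 L/h
Rate = CL × Css = 0.9300 × 35.5 = 33.02 mg/h

33.0 mg/h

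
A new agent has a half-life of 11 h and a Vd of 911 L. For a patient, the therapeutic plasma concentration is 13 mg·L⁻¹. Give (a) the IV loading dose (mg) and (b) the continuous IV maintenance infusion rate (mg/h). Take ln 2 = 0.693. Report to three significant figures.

(a) 11800 mg; (b) 746 mg/h

LD = Vd × C = 911.0 × 13 = 11840 mg
CL = 0.693 × Vd / t½ = 0.693 × 911.0 / 11 = 57.39 L/h
Infusion rate = CL × Css = 57.39 × 13 = 746.1 mg/h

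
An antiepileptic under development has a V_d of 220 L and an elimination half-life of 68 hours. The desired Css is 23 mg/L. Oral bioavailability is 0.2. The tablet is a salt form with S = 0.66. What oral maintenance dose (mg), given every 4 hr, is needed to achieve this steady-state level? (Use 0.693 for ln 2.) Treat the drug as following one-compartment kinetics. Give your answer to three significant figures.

k = 0.693/68 = 0.01019 h⁻¹, so CL = k·Vd = 0.01019 × 220.0 = 2.242 L/h
D = CL × Css × τ / F / S = 2.242 × 23 × 4 / 0.2 / 0.66 = 1563 mg

1560 mg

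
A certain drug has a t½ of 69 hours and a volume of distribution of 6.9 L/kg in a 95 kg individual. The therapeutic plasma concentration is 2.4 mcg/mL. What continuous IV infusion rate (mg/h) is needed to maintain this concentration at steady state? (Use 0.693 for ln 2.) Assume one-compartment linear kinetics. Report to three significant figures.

15.8 mg/h

Total Vd = 6.9 × 95 = 655.5 L
CL = 0.693 × Vd / t½ = 0.693 × 655.5 / 69 = 6.584 L/h
Infusion rate = CL × Css = 6.584 × 2.4 = 15.80 mg/h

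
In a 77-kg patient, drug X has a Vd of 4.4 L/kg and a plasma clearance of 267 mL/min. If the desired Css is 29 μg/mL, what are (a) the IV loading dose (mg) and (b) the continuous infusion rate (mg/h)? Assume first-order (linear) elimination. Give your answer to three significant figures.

Vd = 4.4 L/kg × 77 kg = 338.8 L
Loading: fill Vd to C_target → 338.8 L × 29 mg/L = 9825 mg
CL = 267 mL/min × 60/1000 = 16.02 L/h
Infusion rate = 16.02 L/h × 29 mg/L = 464.6 mg/h

(a) 9830 mg; (b) 465 mg/h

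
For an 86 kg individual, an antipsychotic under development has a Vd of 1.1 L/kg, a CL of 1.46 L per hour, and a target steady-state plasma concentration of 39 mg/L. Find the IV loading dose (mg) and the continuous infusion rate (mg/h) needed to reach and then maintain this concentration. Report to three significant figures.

Vd = 1.1 L/kg × 86 kg = 94.60 L
Loading: fill Vd to C_target → 94.60 L × 39 mg/L = 3689 mg
Maintenance: replace elimination → rate = CL × Css = 1.460 × 39 = 56.94 mg/h

(a) 3690 mg; (b) 56.9 mg/h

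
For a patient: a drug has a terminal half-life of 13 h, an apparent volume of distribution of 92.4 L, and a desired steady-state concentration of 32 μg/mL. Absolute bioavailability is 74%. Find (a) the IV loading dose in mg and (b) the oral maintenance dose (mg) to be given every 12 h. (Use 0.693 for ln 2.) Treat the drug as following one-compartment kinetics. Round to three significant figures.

LD = Vd × C = 92.40 × 32 = 2957 mg
CL = 0.693 × Vd / t½ = 0.693 × 92.40 / 13 = 4.926 L/h
D = CL × Css × τ / F = 4.926 × 32 × 12 / 0.74 = 2556 mg

(a) 2960 mg; (b) 2560 mg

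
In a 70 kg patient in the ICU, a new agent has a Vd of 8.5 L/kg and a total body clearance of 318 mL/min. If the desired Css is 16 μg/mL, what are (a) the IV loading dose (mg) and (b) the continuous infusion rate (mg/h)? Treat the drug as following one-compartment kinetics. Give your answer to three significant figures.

(a) 9520 mg; (b) 305 mg/h

Vd = 8.5 L/kg × 70 kg = 595.0 L
Loading: fill Vd to C_target → 595.0 L × 16 mg/L = 9520 mg
CL = 318 mL/min × 60/1000 = 19.08 L/h
Maintenance: replace elimination → rate = CL × Css = 19.08 × 16 = 305.3 mg/h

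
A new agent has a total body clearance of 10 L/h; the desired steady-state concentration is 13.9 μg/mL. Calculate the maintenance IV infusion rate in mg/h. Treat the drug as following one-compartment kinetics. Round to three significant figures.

139 mg/h

At steady state, infusion rate equals elimination rate: rate in = CL × Css.
R₀ = 10.00 × 13.9 = 139.0 mg/h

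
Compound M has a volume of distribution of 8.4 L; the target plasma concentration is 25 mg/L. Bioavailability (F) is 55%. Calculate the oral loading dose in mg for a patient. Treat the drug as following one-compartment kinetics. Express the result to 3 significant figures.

382 mg

LD = Vd × C / F = 8.400 × 25.00 / 0.55 = 381.8 mg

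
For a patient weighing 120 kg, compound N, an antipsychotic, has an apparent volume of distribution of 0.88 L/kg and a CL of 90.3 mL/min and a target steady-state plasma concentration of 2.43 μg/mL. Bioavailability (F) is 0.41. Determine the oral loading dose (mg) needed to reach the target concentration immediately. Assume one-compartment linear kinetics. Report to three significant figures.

Vd = 0.88 L/kg × 120 kg = 105.6 L
LD = Vd × C / F = 105.6 × 2.430 / 0.41 = 625.9 mg

626 mg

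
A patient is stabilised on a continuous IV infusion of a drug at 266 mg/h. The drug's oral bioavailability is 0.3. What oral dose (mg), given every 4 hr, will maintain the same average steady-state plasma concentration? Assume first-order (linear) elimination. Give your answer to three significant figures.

To maintain the same Css, the systemic dosing rate must be unchanged: F·D/τ = infusion rate.
D = rate × τ / F = 266 × 4 / 0.3 = 3547 mg

3550 mg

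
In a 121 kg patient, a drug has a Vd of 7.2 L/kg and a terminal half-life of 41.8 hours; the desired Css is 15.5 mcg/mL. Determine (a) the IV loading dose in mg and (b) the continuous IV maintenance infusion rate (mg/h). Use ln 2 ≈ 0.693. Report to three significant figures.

(a) 13500 mg; (b) 224 mg/h

Vd(total) = 121 kg × 7.2 L/kg = 871.2 L
LD = Vd × C = 871.2 × 15.5 = 13500 mg
CL = 0.693 × Vd / t½ = 0.693 × 871.2 / 41.8 = 14.44 L/h
Infusion rate = CL × Css = 14.44 × 15.5 = 223.8 mg/h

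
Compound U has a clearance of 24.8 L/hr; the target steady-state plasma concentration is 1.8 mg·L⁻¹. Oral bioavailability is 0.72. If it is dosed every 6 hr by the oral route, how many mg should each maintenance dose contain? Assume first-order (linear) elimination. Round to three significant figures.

D = CL × Css × τ / F = 24.80 × 1.8 × 6 / 0.72 = 372.0 mg

372 mg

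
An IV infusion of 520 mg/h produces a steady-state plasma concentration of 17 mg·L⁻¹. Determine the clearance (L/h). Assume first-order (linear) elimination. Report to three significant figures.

30.6 L/h

At steady state, infusion rate = CL × Css, so CL = rate / Css.
CL = 520 / 17 = 30.59 L/h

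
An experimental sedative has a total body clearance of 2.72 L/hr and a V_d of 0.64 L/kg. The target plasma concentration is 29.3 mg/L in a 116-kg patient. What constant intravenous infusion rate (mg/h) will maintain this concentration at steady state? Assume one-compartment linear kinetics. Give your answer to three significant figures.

Rate = CL × Css = 2.720 × 29.3 = 79.70 mg/h

79.7 mg/h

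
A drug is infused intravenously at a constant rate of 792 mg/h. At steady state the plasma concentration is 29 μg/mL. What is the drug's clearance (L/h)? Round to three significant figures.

At steady state, infusion rate = CL × Css, so CL = rate / Css.
CL = 792 / 29 = 27.31 L/h

27.3 L/h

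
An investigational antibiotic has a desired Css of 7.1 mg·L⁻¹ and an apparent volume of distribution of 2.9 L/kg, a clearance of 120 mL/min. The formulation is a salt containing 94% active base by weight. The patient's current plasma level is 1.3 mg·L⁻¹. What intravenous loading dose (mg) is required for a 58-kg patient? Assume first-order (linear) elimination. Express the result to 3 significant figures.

1040 mg

Total Vd = 2.9 × 58 = 168.2 L
Concentration deficit ΔC = 7.1 − 1.3 = 5.800 mg/L
LD = Vd × ΔC / S = 168.2 × 5.800 / 0.94 = 1038 mg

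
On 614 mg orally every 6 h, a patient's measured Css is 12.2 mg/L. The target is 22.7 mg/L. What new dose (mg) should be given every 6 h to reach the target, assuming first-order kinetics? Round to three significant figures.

1140 mg

With linear kinetics, Css is proportional to dose rate (D/τ) at fixed clearance.
D₂ = D₁ × (Css,target / Css,current) = 614 × 22.7/12.2 = 1142 mg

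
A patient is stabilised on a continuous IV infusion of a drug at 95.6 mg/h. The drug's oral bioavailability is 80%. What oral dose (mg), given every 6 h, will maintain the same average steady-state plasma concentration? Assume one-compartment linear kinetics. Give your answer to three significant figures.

To maintain the same Css, the systemic dosing rate must be unchanged: F·D/τ = infusion rate.
D = rate × τ / F = 95.6 × 6 / 0.8 = 717.0 mg

717 mg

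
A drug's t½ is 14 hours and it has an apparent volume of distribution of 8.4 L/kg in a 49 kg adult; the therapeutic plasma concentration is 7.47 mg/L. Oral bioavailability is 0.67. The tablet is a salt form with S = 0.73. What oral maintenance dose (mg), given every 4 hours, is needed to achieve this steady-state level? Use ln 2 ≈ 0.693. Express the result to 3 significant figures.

Total Vd = 8.4 × 49 = 411.6 L
CL = 0.693 × Vd / t½ = 0.693 × 411.6 / 14 = 20.37 L/h
D = CL × Css × τ / F / S = 20.37 × 7.47 × 4 / 0.67 / 0.73 = 1244 mg

1240 mg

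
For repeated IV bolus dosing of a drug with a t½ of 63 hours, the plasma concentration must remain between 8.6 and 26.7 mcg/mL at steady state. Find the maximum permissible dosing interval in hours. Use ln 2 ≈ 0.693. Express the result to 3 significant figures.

k = 0.693 / t½ = 0.693 / 63 = 0.01100 h⁻¹
Between IV bolus doses, concentration decays as C = C₀·e^(−kτ), so C_peak/C_trough = e^(kτ).
τ_max = ln(C_peak/C_trough) / k = ln(26.7/8.6) / 0.01100 = 1.133 / 0.01100 = 103.0 h

103 h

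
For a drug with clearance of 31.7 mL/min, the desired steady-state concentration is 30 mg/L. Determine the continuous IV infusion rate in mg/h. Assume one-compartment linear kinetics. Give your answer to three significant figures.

CL = 31.7 mL/min = 31.7 × 0.06 = 1.902 L/h
Infusion rate = CL · Css = 1.902 L/h × 30 mg/L = 57.06 mg/h

57.1 mg/h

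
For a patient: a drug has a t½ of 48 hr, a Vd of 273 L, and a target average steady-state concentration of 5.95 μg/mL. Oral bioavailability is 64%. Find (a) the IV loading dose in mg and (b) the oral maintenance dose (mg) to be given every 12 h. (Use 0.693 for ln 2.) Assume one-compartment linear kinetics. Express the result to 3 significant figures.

(a) 1620 mg; (b) 440 mg

LD = Vd × C = 273.0 × 5.95 = 1624 mg
CL = 0.693 × Vd / t½ = 0.693 × 273.0 / 48 = 3.941 L/h
D = CL × Css × τ / F = 3.941 × 5.95 × 12 / 0.64 = 439.7 mg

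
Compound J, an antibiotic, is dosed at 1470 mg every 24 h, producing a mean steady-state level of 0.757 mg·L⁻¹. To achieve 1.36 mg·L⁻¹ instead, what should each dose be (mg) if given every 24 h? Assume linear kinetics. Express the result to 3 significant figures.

For first-order elimination, Css ∝ F·D/(CL·τ); F and CL are unchanged, so Css ∝ D/τ.
D₂ = D₁ × (Css,target / Css,current) = 1470 × 1.36/0.757 = 2641 mg

2640 mg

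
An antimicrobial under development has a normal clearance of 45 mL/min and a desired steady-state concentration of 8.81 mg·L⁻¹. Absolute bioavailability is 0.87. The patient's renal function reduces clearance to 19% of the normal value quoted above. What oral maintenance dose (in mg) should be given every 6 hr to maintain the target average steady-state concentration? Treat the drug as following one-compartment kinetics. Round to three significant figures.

31.2 mg

CL = 45 mL/min × 60/1000 = 2.700 L/h
Patient clearance = 0.19 × 2.700 = 0.5130 L/h
D = CL × Css × τ / F = 0.5130 × 8.81 × 6 / 0.87 = 31.17 mg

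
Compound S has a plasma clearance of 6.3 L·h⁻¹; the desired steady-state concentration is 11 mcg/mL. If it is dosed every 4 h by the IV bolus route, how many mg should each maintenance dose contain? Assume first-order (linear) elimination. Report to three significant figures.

D = CL × Css × τ = 6.300 × 11 × 4 = 277.2 mg

277 mg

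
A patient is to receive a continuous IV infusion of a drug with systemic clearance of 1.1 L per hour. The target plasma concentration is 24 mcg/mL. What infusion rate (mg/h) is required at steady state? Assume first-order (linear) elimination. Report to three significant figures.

26.4 mg/h

Infusion rate = CL · Css = 1.100 L/h × 24 mg/L = 26.40 mg/h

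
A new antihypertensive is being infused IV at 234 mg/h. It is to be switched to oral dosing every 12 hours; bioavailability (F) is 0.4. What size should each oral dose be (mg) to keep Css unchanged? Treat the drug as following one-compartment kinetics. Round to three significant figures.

7020 mg

To maintain the same Css, the systemic dosing rate must be unchanged: F·D/τ = infusion rate.
D = rate × τ / F = 234 × 12 / 0.4 = 7020 mg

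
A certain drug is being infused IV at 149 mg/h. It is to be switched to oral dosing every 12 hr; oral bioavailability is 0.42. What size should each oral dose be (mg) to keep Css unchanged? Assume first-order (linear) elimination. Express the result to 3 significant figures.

4260 mg

To maintain the same Css, the systemic dosing rate must be unchanged: F·D/τ = infusion rate.
D = rate × τ / F = 149 × 12 / 0.42 = 4257 mg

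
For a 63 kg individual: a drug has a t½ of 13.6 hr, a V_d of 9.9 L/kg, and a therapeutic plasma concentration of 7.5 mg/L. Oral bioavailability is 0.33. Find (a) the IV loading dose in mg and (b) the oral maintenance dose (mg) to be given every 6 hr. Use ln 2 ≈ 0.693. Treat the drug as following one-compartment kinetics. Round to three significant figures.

Vd(total) = 63 kg × 9.9 L/kg = 623.7 L
LD = Vd × C = 623.7 × 7.5 = 4678 mg
CL = 0.693 × Vd / t½ = 0.693 × 623.7 / 13.6 = 31.78 L/h
D = CL × Css × τ / F = 31.78 × 7.5 × 6 / 0.33 = 4334 mg

(a) 4680 mg; (b) 4330 mg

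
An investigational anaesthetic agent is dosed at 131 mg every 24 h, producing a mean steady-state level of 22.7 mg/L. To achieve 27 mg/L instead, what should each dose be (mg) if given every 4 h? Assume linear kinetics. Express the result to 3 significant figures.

26.0 mg

For first-order elimination, Css ∝ F·D/(CL·τ); F and CL are unchanged, so Css ∝ D/τ.
D₂ = D₁ × (Css,target / Css,current) × (τ₂/τ₁) = 131 × (27/22.7) × (4/24) = 25.97 mg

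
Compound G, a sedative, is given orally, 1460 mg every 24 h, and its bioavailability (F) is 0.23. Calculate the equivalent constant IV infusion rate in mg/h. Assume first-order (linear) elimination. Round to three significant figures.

14.0 mg/h

Equivalent systemic input: infusion rate = F·D/τ.
Rate = 0.23 × 1460 / 24 = 13.99 mg/h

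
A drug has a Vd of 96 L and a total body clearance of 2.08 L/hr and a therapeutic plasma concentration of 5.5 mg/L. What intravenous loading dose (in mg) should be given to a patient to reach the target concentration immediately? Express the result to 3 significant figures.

528 mg

LD = Vd × C = 96.00 × 5.500 = 528.0 mg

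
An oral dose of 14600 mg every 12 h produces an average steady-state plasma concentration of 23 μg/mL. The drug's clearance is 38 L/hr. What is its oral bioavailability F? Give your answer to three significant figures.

F·D/τ = CL·Css at steady state → F = CL·Css·τ / D.
F = 38 × 23 × 12 / 14600 = 0.718

0.718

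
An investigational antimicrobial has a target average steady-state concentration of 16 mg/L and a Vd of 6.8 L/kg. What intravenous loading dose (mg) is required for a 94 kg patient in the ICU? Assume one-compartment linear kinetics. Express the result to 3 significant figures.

Total Vd = 6.8 × 94 = 639.2 L
LD = Vd × C = 639.2 × 16.00 = 10230 mg

10200 mg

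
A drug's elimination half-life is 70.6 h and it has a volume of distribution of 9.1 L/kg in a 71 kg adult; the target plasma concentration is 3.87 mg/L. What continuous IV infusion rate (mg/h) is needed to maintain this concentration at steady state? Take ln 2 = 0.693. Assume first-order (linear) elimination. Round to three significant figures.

24.5 mg/h

Vd = 9.1 L/kg × 71 kg = 646.1 L
CL = ln 2 · Vd / t½ = 0.693 × 646.1 / 70.6 = 6.342 L/h
Infusion rate = CL × Css = 6.342 × 3.87 = 24.54 mg/h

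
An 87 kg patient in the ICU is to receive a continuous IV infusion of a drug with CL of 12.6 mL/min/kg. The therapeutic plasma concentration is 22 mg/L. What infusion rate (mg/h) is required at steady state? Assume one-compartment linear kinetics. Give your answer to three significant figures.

CL = 12.6 mL/min/kg × 87 kg = 1096 mL/min = 1096 × 60/1000 = 65.76 L/h
At steady state, infusion rate equals elimination rate: rate in = CL × Css.
Rate = CL × Css = 65.76 × 22 = 1447 mg/h

1450 mg/h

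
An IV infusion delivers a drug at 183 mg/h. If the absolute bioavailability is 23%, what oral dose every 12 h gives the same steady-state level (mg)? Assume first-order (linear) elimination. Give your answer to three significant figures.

To maintain the same Css, the systemic dosing rate must be unchanged: F·D/τ = infusion rate.
D = rate × τ / F = 183 × 12 / 0.23 = 9548 mg

9550 mg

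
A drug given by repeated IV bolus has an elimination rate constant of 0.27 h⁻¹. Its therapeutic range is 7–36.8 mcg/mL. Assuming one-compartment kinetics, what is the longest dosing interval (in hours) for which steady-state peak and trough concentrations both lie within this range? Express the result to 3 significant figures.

Between IV bolus doses, concentration decays as C = C₀·e^(−kτ), so C_peak/C_trough = e^(kτ).
τ_max = ln(C_peak/C_trough) / k = ln(36.8/7) / 0.2700 = 1.660 / 0.2700 = 6.148 h

6.15 h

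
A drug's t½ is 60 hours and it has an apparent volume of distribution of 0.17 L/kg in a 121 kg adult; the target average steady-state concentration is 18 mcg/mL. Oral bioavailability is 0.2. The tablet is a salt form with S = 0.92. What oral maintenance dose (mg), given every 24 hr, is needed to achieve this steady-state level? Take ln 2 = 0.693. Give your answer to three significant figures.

Vd = 0.17 L/kg × 121 kg = 20.57 L
CL = ln 2 · Vd / t½ = 0.693 × 20.57 / 60 = 0.2376 L/h
D = CL × Css × τ / F / S = 0.2376 × 18 × 24 / 0.2 / 0.92 = 557.8 mg

558 mg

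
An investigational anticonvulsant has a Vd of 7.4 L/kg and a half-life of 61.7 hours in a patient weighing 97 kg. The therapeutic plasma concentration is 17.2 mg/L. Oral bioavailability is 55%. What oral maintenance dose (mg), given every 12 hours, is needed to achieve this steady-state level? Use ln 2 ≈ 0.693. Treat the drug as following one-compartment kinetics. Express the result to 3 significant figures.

Vd = 7.4 L/kg × 97 kg = 717.8 L
k = 0.693/61.7 = 0.01123 h⁻¹, so CL = k·Vd = 0.01123 × 717.8 = 8.061 L/h
D = CL × Css × τ / F = 8.061 × 17.2 × 12 / 0.55 = 3025 mg

3030 mg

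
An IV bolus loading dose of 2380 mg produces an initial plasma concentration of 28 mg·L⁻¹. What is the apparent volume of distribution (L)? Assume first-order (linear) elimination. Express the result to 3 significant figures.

85.0 L

Immediately after an IV bolus, C₀ = Dose / Vd, so Vd = Dose / C₀.
Vd = 2380 / 28 = 85.00 L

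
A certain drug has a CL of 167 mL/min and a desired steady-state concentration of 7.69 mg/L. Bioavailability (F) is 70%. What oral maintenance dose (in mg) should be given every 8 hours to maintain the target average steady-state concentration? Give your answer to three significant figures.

Convert clearance: 167 mL/min × 60 min/h ÷ 1000 mL/L = 10.02 L/h
At steady state, dose per interval replaces the amount cleared in that interval: F·D/τ = CL·Css.
D = CL × Css × τ / F = 10.02 × 7.69 × 8 / 0.7 = 880.6 mg

881 mg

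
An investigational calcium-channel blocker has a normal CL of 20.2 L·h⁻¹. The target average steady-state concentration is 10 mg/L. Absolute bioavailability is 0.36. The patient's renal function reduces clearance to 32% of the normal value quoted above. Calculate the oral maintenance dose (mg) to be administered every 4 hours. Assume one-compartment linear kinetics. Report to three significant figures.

718 mg

Patient clearance = 0.32 × 20.20 = 6.464 L/h
At steady state, dose per interval replaces the amount cleared in that interval: F·D/τ = CL·Css.
D = CL × Css × τ / F = 6.464 × 10 × 4 / 0.36 = 718.2 mg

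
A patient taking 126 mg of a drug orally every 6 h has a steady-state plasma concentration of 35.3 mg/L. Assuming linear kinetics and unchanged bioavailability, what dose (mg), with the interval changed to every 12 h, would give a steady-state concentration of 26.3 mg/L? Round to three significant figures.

With linear kinetics, Css is proportional to dose rate (D/τ) at fixed clearance.
D₂ = D₁ × (Css,target / Css,current) × (τ₂/τ₁) = 126 × (26.3/35.3) × (12/6) = 187.8 mg

188 mg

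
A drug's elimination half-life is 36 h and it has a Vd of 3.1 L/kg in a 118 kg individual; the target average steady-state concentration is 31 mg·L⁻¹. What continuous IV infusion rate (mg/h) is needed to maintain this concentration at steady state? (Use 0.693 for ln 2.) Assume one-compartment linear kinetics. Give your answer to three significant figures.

218 mg/h

Total Vd = 3.1 × 118 = 365.8 L
k = 0.693/36 = 0.01925 h⁻¹, so CL = k·Vd = 0.01925 × 365.8 = 7.042 L/h
Infusion rate = CL × Css = 7.042 × 31 = 218.3 mg/h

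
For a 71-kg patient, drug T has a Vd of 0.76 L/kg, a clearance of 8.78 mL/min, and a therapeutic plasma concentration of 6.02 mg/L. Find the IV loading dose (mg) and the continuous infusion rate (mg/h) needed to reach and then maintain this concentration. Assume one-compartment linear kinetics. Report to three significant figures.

Vd(total) = 71 kg × 0.76 L/kg = 53.96 L
Loading: fill Vd to C_target → 53.96 L × 6.02 mg/L = 324.8 mg
CL = 8.78 mL/min = 8.78 × 0.06 = 0.5268 L/h
Maintenance: replace elimination → rate = CL × Css = 0.5268 × 6.02 = 3.171 mg/h

(a) 325 mg; (b) 3.17 mg/h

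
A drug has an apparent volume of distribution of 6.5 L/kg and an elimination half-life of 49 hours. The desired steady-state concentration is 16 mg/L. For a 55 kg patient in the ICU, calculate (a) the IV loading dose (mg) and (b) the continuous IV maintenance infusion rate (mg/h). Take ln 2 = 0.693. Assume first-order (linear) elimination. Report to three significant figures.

Vd(total) = 55 kg × 6.5 L/kg = 357.5 L
LD = Vd × C = 357.5 × 16 = 5720 mg
CL = 0.693 × Vd / t½ = 0.693 × 357.5 / 49 = 5.056 L/h
Infusion rate = CL × Css = 5.056 × 16 = 80.90 mg/h

(a) 5720 mg; (b) 80.9 mg/h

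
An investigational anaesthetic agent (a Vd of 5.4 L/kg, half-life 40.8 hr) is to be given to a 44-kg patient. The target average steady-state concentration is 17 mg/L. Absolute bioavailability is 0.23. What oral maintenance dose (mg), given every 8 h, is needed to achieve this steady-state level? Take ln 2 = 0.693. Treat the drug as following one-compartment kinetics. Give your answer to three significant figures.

2390 mg

Total Vd = 5.4 × 44 = 237.6 L
CL = ln 2 · Vd / t½ = 0.693 × 237.6 / 40.8 = 4.036 L/h
D = CL × Css × τ / F = 4.036 × 17 × 8 / 0.23 = 2387 mg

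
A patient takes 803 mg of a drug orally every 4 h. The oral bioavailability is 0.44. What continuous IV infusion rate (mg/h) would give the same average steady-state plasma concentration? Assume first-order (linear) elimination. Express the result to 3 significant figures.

88.3 mg/h

Equivalent systemic input: infusion rate = F·D/τ.
Rate = 0.44 × 803 / 4 = 88.33 mg/h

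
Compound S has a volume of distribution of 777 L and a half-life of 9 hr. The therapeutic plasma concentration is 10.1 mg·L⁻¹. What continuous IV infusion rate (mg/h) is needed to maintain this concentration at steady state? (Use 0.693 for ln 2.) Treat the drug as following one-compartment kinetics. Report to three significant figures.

CL = ln 2 · Vd / t½ = 0.693 × 777.0 / 9 = 59.83 L/h
Infusion rate = CL × Css = 59.83 × 10.1 = 604.3 mg/h

604 mg/h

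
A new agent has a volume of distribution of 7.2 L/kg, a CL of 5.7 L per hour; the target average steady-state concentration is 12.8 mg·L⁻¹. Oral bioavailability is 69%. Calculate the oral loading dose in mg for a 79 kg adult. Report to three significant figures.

Vd(total) = 79 kg × 7.2 L/kg = 568.8 L
LD = Vd × C / F = 568.8 × 12.80 / 0.69 = 10550 mg

10600 mg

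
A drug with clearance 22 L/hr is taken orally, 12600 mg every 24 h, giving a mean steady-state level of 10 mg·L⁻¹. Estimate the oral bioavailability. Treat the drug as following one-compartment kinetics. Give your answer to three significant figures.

F·D/τ = CL·Css at steady state → F = CL·Css·τ / D.
F = 22 × 10 × 24 / 12600 = 0.419

0.419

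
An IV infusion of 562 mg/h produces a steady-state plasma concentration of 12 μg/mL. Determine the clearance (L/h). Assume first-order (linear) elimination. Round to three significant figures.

46.8 L/h

At steady state, infusion rate = CL × Css, so CL = rate / Css.
CL = 562 / 12 = 46.83 L/h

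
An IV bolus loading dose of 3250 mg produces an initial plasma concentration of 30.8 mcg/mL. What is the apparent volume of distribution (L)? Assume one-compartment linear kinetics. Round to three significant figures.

Immediately after an IV bolus, C₀ = Dose / Vd, so Vd = Dose / C₀.
Vd = 3250 / 30.8 = 105.5 L

106 L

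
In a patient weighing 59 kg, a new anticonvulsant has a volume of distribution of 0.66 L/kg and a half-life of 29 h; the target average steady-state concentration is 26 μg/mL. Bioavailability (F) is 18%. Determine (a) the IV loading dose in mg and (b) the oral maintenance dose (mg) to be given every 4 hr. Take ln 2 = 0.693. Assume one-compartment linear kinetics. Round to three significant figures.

(a) 1010 mg; (b) 538 mg

Total Vd = 0.66 × 59 = 38.94 L
LD = Vd × C = 38.94 × 26 = 1012 mg
CL = 0.693 × Vd / t½ = 0.693 × 38.94 / 29 = 0.9305 L/h
D = CL × Css × τ / F = 0.9305 × 26 × 4 / 0.18 = 537.6 mg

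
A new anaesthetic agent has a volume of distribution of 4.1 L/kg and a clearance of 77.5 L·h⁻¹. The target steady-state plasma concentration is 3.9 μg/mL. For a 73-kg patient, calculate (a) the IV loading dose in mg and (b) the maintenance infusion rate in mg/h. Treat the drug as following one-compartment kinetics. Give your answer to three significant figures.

Vd(total) = 73 kg × 4.1 L/kg = 299.3 L
LD = Vd · C_target = 299.3 × 3.9 = 1167 mg
Infusion rate = 77.50 L/h × 3.9 mg/L = 302.3 mg/h

(a) 1170 mg; (b) 302 mg/h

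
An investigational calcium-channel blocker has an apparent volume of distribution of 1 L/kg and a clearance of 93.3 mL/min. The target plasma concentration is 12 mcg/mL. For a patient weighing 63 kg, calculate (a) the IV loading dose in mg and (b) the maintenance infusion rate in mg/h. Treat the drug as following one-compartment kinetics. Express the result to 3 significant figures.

Vd(total) = 63 kg × 1 L/kg = 63.00 L
Loading: fill Vd to C_target → 63.00 L × 12 mg/L = 756.0 mg
CL = 93.3 mL/min × 60/1000 = 5.598 L/h
Maintenance: replace elimination → rate = CL × Css = 5.598 × 12 = 67.18 mg/h

(a) 756 mg; (b) 67.2 mg/h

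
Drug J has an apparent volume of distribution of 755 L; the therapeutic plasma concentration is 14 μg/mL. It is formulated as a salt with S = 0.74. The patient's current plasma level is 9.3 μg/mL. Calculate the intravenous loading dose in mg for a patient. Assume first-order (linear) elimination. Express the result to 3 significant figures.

The loading dose fills Vd to the target concentration.
Concentration deficit ΔC = 14 − 9.3 = 4.700 mg/L
LD = Vd × ΔC / S = 755.0 × 4.700 / 0.74 = 4795 mg

4800 mg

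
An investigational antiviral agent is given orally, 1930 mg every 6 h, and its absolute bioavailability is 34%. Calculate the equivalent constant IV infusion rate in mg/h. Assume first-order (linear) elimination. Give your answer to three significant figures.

109 mg/h

Equivalent systemic input: infusion rate = F·D/τ.
Rate = 0.34 × 1930 / 6 = 109.4 mg/h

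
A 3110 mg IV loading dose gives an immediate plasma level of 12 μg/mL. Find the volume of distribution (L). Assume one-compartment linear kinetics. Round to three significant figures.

Immediately after an IV bolus, C₀ = Dose / Vd, so Vd = Dose / C₀.
Vd = 3110 / 12 = 259.2 L

259 L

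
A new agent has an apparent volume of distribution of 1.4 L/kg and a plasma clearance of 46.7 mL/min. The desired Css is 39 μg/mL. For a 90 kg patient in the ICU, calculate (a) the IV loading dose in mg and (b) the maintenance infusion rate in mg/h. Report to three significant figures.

Vd(total) = 90 kg × 1.4 L/kg = 126.0 L
LD = Vd · C_target = 126.0 × 39 = 4914 mg
CL = 46.7 mL/min = 46.7 × 0.06 = 2.802 L/h
Maintenance infusion rate = CL × Css = 2.802 × 39 = 109.3 mg/h

(a) 4910 mg; (b) 109 mg/h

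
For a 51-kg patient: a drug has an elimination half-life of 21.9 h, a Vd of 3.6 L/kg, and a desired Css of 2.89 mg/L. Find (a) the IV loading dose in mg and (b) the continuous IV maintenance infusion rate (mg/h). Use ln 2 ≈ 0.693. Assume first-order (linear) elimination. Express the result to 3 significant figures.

Vd(total) = 51 kg × 3.6 L/kg = 183.6 L
LD = Vd × C = 183.6 × 2.89 = 530.6 mg
CL = 0.693 × Vd / t½ = 0.693 × 183.6 / 21.9 = 5.810 L/h
Infusion rate = CL × Css = 5.810 × 2.89 = 16.79 mg/h

(a) 531 mg; (b) 16.8 mg/h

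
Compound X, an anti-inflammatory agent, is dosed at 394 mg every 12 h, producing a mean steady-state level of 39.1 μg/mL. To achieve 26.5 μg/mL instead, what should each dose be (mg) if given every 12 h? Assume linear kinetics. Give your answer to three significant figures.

267 mg

For first-order elimination, Css ∝ F·D/(CL·τ); F and CL are unchanged, so Css ∝ D/τ.
D₂ = D₁ × (Css,target / Css,current) = 394 × 26.5/39.1 = 267.0 mg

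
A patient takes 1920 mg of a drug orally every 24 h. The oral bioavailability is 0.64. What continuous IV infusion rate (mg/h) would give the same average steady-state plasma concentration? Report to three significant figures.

Equivalent systemic input: infusion rate = F·D/τ.
Rate = 0.64 × 1920 / 24 = 51.20 mg/h

51.2 mg/h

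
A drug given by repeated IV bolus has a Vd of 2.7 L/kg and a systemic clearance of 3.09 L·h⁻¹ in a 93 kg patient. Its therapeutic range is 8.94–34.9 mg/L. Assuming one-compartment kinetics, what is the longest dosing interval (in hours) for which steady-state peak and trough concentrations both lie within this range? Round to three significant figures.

111 h

Vd = 2.7 L/kg × 93 kg = 251.1 L
k = CL / Vd = 3.090 / 251.1 = 0.01231 h⁻¹
Between IV bolus doses, concentration decays as C = C₀·e^(−kτ), so C_peak/C_trough = e^(kτ).
τ_max = ln(C_peak/C_trough) / k = ln(34.9/8.94) / 0.01231 = 1.362 / 0.01231 = 110.6 h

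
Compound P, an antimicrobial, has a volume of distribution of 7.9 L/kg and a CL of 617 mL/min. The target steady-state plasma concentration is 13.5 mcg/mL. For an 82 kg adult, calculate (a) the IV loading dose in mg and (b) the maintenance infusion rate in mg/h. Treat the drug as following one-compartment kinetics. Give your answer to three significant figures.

Vd = 7.9 L/kg × 82 kg = 647.8 L
Loading: fill Vd to C_target → 647.8 L × 13.5 mg/L = 8745 mg
CL = 617 mL/min = 617 × 0.06 = 37.02 L/h
Maintenance infusion rate = CL × Css = 37.02 × 13.5 = 499.8 mg/h

(a) 8750 mg; (b) 500 mg/h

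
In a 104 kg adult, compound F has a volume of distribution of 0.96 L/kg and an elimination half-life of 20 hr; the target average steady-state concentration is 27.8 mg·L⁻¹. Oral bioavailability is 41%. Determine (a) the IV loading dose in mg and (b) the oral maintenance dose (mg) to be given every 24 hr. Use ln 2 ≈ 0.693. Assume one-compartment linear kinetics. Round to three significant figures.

(a) 2780 mg; (b) 5630 mg

Vd(total) = 104 kg × 0.96 L/kg = 99.84 L
LD = Vd × C = 99.84 × 27.8 = 2776 mg
CL = 0.693 × Vd / t½ = 0.693 × 99.84 / 20 = 3.459 L/h
D = CL × Css × τ / F = 3.459 × 27.8 × 24 / 0.41 = 5629 mg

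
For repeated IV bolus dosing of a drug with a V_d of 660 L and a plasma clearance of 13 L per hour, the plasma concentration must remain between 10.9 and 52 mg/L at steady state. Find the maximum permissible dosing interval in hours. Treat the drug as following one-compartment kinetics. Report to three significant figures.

79.3 h

k = CL / Vd = 13.00 / 660.0 = 0.01970 h⁻¹
Between IV bolus doses, concentration decays as C = C₀·e^(−kτ), so C_peak/C_trough = e^(kτ).
τ_max = ln(C_peak/C_trough) / k = ln(52/10.9) / 0.01970 = 1.562 / 0.01970 = 79.29 h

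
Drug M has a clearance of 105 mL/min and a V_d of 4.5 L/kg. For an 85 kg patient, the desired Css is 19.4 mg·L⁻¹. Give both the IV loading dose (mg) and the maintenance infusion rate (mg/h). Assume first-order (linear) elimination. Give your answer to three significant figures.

Vd(total) = 85 kg × 4.5 L/kg = 382.5 L
LD = Vd · C_target = 382.5 × 19.4 = 7421 mg
CL = 105 mL/min = 105 × 0.06 = 6.300 L/h
Maintenance infusion rate = CL × Css = 6.300 × 19.4 = 122.2 mg/h

(a) 7420 mg; (b) 122 mg/h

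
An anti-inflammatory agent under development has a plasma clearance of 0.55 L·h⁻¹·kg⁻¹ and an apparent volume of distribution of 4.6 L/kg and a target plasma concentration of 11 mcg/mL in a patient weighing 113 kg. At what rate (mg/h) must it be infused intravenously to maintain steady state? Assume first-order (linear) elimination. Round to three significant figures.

684 mg/h

CL = 0.55 L·h⁻¹·kg⁻¹ × 113 kg = 62.15 L/h
R₀ = 62.15 × 11 = 683.7 mg/h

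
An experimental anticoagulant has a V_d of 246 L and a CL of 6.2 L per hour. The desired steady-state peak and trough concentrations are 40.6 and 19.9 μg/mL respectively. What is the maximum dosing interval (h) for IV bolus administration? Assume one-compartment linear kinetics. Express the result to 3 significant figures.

28.3 h

k = CL / Vd = 6.200 / 246.0 = 0.02520 h⁻¹
Between IV bolus doses, concentration decays as C = C₀·e^(−kτ), so C_peak/C_trough = e^(kτ).
τ_max = ln(C_peak/C_trough) / k = ln(40.6/19.9) / 0.02520 = 0.7130 / 0.02520 = 28.29 h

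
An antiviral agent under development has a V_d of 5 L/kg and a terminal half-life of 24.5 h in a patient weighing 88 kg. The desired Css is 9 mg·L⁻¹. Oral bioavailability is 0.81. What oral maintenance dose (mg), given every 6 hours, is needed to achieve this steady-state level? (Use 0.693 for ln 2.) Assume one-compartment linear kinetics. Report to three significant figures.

830 mg

Total Vd = 5 × 88 = 440.0 L
CL = ln 2 · Vd / t½ = 0.693 × 440.0 / 24.5 = 12.45 L/h
D = CL × Css × τ / F = 12.45 × 9 × 6 / 0.81 = 830.0 mg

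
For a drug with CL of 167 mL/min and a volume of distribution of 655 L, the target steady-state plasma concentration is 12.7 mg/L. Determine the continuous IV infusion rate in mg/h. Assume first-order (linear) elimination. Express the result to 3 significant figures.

CL = 167 mL/min = 167 × 0.06 = 10.02 L/h
Infusion rate = CL · Css = 10.02 L/h × 12.7 mg/L = 127.3 mg/h

127 mg/h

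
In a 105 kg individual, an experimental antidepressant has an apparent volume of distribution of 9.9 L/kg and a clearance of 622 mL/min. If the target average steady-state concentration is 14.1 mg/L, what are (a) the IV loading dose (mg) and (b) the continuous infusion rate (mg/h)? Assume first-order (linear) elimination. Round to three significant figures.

Vd = 9.9 L/kg × 105 kg = 1040 L
Loading: fill Vd to C_target → 1040 L × 14.1 mg/L = 14660 mg
CL = 622 mL/min = 622 × 0.06 = 37.32 L/h
Maintenance infusion rate = CL × Css = 37.32 × 14.1 = 526.2 mg/h

(a) 14700 mg; (b) 526 mg/h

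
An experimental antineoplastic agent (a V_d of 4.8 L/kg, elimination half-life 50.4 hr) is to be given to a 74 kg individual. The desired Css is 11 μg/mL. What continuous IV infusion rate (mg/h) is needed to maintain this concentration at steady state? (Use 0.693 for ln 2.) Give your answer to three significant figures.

53.7 mg/h

Vd(total) = 74 kg × 4.8 L/kg = 355.2 L
CL = 0.693 × Vd / t½ = 0.693 × 355.2 / 50.4 = 4.884 L/h
Infusion rate = CL × Css = 4.884 × 11 = 53.72 mg/h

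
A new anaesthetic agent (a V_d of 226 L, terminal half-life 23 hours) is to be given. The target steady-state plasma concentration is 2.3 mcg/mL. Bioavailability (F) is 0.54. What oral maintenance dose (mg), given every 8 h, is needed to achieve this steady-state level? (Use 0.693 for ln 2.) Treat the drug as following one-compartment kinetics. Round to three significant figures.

232 mg

CL = 0.693 × Vd / t½ = 0.693 × 226.0 / 23 = 6.809 L/h
D = CL × Css × τ / F = 6.809 × 2.3 × 8 / 0.54 = 232.0 mg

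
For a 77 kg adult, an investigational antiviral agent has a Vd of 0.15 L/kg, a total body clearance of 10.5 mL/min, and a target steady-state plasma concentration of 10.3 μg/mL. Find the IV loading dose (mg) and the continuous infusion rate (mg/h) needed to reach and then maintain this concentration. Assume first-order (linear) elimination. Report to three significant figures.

(a) 119 mg; (b) 6.49 mg/h

Vd(total) = 77 kg × 0.15 L/kg = 11.55 L
LD = Vd · C_target = 11.55 × 10.3 = 119.0 mg
Convert clearance: 10.5 mL/min × 60 min/h ÷ 1000 mL/L = 0.6300 L/h
Maintenance infusion rate = CL × Css = 0.6300 × 10.3 = 6.489 mg/h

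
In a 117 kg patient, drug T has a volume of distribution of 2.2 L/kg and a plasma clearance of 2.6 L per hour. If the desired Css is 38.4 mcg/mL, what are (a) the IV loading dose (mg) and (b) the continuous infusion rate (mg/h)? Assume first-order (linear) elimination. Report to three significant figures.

(a) 9880 mg; (b) 99.8 mg/h

Vd(total) = 117 kg × 2.2 L/kg = 257.4 L
Loading: fill Vd to C_target → 257.4 L × 38.4 mg/L = 9884 mg
Maintenance infusion rate = CL × Css = 2.600 × 38.4 = 99.84 mg/h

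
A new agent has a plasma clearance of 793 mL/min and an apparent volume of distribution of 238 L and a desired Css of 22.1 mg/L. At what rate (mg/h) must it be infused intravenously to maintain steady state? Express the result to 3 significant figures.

1050 mg/h

CL = 793 mL/min = 793 × 0.06 = 47.58 L/h
Maintenance depends on clearance, not Vd — rate in must match rate out.
R₀ = 47.58 × 22.1 = 1052 mg/h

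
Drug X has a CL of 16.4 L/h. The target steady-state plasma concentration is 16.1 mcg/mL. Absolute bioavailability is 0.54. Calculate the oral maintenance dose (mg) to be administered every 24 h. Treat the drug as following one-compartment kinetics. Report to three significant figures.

At steady state, dose per interval replaces the amount cleared in that interval: F·D/τ = CL·Css.
D = CL × Css × τ / F = 16.40 × 16.1 × 24 / 0.54 = 11740 mg

11700 mg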